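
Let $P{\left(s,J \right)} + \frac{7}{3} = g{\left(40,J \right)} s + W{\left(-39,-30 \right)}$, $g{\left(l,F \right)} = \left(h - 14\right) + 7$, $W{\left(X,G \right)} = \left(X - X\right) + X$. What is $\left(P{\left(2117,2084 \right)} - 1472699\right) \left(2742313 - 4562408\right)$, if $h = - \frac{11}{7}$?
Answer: $\frac{56984639057665}{21} \approx 2.7136 \cdot 10^{12}$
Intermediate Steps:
$h = - \frac{11}{7}$ ($h = \left(-11\right) \frac{1}{7} = - \frac{11}{7} \approx -1.5714$)
$W{\left(X,G \right)} = X$ ($W{\left(X,G \right)} = 0 + X = X$)
$g{\left(l,F \right)} = - \frac{60}{7}$ ($g{\left(l,F \right)} = \left(- \frac{11}{7} - 14\right) + 7 = - \frac{109}{7} + 7 = - \frac{60}{7}$)
$P{\left(s,J \right)} = - \frac{124}{3} - \frac{60 s}{7}$ ($P{\left(s,J \right)} = - \frac{7}{3} - \left(39 + \frac{60 s}{7}\right) = - \frac{124}{3} - \frac{60 s}{7}$)
$\left(P{\left(2117,2084 \right)} - 1472699\right) \left(2742313 - 4562408\right) = \left(\left(- \frac{124}{3} - \frac{127020}{7}\right) - 1472699\right) \left(2742313 - 4562408\right) = \left(\left(- \frac{124}{3} - \frac{127020}{7}\right) - 1472699\right) \left(-1820095\right) = \left(- \frac{381928}{21} - 1472699\right) \left(-1820095\right) = \left(- \frac{31308607}{21}\right) \left(-1820095\right) = \frac{56984639057665}{21}$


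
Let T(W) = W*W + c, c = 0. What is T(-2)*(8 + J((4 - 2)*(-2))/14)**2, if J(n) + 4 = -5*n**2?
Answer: 16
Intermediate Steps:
J(n) = -4 - 5*n**2
T(W) = W**2 (T(W) = W*W + 0 = W**2 + 0 = W**2)
T(-2)*(8 + J((4 - 2)*(-2))/14)**2 = (-2)**2*(8 + (-4 - 5*4*(4 - 2)**2)/14)**2 = 4*(8 + (-4 - 5*(2*(-2))**2)*(1/14))**2 = 4*(8 + (-4 - 5*(-4)**2)*(1/14))**2 = 4*(8 + (-4 - 5*16)*(1/14))**2 = 4*(8 + (-4 - 80)*(1/14))**2 = 4*(8 - 84*1/14)**2 = 4*(8 - 6)**2 = 4*2**2 = 4*4 = 16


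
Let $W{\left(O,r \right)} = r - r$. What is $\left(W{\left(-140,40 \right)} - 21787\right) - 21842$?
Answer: $-43629$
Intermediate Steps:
$W{\left(O,r \right)} = 0$
$\left(W{\left(-140,40 \right)} - 21787\right) - 21842 = \left(0 - 21787\right) - 21842 = -21787 - 21842 = -43629$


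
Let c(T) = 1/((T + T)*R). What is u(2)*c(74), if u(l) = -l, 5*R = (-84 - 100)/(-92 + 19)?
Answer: -365/13616 ≈ -0.026807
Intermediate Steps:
R = 184/365 (R = ((-84 - 100)/(-92 + 19))/5 = (-184/(-73))/5 = (-184*(-1/73))/5 = (⅕)*(184/73) = 184/365 ≈ 0.50411)
c(T) = 365/(368*T) (c(T) = 1/((T + T)*(184/365)) = (365/184)/(2*T) = (1/(2*T))*(365/184) = 365/(368*T))
u(2)*c(74) = (-1*2)*((365/368)/74) = -365/(184*74) = -2*365/27232 = -365/13616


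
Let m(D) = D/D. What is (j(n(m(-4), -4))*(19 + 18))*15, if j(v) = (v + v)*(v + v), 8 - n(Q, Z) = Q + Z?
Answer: 268620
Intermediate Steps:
m(D) = 1
n(Q, Z) = 8 - Q - Z (n(Q, Z) = 8 - (Q + Z) = 8 + (-Q - Z) = 8 - Q - Z)
j(v) = 4*v² (j(v) = (2*v)*(2*v) = 4*v²)
(j(n(m(-4), -4))*(19 + 18))*15 = ((4*(8 - 1*1 - 1*(-4))²)*(19 + 18))*15 = ((4*(8 - 1 + 4)²)*37)*15 = ((4*11²)*37)*15 = ((4*121)*37)*15 = (484*37)*15 = 17908*15 = 268620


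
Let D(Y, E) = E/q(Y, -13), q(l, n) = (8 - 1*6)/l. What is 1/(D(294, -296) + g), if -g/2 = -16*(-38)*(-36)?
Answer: 1/264 ≈ 0.0037879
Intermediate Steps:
g = 43776 (g = -2*(-16*(-38))*(-36) = -1216*(-36) = -2*(-21888) = 43776)
q(l, n) = 2/l (q(l, n) = (8 - 6)/l = 2/l)
D(Y, E) = E*Y/2 (D(Y, E) = E/((2/Y)) = E*(Y/2) = E*Y/2)
1/(D(294, -296) + g) = 1/((½)*(-296)*294 + 43776) = 1/(-43512 + 43776) = 1/264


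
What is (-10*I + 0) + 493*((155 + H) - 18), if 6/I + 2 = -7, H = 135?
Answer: 402308/3 ≈ 1.3410e+5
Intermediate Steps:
I = -⅔ (I = 6/(-2 - 7) = 6/(-9) = 6*(-⅑) = -⅔ ≈ -0.66667)
(-10*I + 0) + 493*((155 + H) - 18) = (-10*(-⅔) + 0) + 493*((155 + 135) - 18) = (20/3 + 0) + 493*(290 - 18) = 20/3 + 493*272 = 20/3 + 134096 = 402308/3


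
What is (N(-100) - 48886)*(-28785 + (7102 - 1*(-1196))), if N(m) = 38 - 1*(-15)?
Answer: 1000441671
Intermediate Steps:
N(m) = 53 (N(m) = 38 + 15 = 53)
(N(-100) - 48886)*(-28785 + (7102 - 1*(-1196))) = (53 - 48886)*(-28785 + (7102 - 1*(-1196))) = -48833*(-28785 + (7102 + 1196)) = -48833*(-28785 + 8298) = -48833*(-20487) = 1000441671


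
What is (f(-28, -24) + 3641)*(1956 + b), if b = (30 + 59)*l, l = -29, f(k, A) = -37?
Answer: -2252500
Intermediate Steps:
b = -2581 (b = (30 + 59)*(-29) = 89*(-29) = -2581)
(f(-28, -24) + 3641)*(1956 + b) = (-37 + 3641)*(1956 - 2581) = 3604*(-625) = -2252500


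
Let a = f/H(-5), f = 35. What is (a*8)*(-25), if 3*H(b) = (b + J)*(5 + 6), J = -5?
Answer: 2100/11 ≈ 190.91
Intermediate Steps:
H(b) = -55/3 + 11*b/3 (H(b) = ((b - 5)*(5 + 6))/3 = ((-5 + b)*11)/3 = (-55 + 11*b)/3 = -55/3 + 11*b/3)
a = -21/22 (a = 35/(-55/3 + (11/3)*(-5)) = 35/(-55/3 - 55/3) = 35/(-110/3) = 35*(-3/110) = -21/22 ≈ -0.95455)
(a*8)*(-25) = -21/22*8*(-25) = -84/11*(-25) = 2100/11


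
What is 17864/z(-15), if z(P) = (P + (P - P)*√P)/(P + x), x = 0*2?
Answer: 17864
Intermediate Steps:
x = 0
z(P) = 1 (z(P) = (P + (P - P)*√P)/(P + 0) = (P + 0*√P)/P = (P + 0)/P = P/P = 1)
17864/z(-15) = 17864/1 = 17864*1 = 17864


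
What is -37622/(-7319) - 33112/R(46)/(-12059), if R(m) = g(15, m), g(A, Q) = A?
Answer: 542123246/101838255 ≈ 5.3234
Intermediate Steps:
R(m) = 15
-37622/(-7319) - 33112/R(46)/(-12059) = -37622/(-7319) - 33112/15/(-12059) = -37622*(-1/7319) - 33112*1/15*(-1/12059) = 2894/563 - 33112/15*(-1/12059) = 2894/563 + 33112/180885 = 542123246/101838255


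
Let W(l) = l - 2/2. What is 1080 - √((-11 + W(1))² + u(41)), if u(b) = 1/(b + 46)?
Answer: 1080 - 4*√57246/87 ≈ 1069.0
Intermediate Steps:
W(l) = -1 + l (W(l) = l - 2*½ = l - 1 = -1 + l)
u(b) = 1/(46 + b)
1080 - √((-11 + W(1))² + u(41)) = 1080 - √((-11 + (-1 + 1))² + 1/(46 + 41)) = 1080 - √((-11 + 0)² + 1/87) = 1080 - √((-11)² + 1/87) = 1080 - √(121 + 1/87) = 1080 - √(10528/87) = 1080 - 4*√57246/87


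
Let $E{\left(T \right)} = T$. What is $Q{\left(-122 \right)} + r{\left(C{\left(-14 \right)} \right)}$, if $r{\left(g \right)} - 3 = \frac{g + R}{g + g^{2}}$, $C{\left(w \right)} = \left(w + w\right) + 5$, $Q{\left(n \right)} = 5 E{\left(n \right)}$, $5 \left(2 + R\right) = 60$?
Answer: $- \frac{307155}{506} \approx -607.03$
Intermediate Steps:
$R = 10$ ($R = -2 + \frac{1}{5} \cdot 60 = -2 + 12 = 10$)
$Q{\left(n \right)} = 5 n$
$C{\left(w \right)} = 5 + 2 w$ ($C{\left(w \right)} = 2 w + 5 = 5 + 2 w$)
$r{\left(g \right)} = 3 + \frac{10 + g}{g + g^{2}}$ ($r{\left(g \right)} = 3 + \frac{g + 10}{g + g^{2}} = 3 + \frac{10 + g}{g + g^{2}}$)
$Q{\left(-122 \right)} + r{\left(C{\left(-14 \right)} \right)} = 5 \left(-122\right) + \frac{10 + 3 \left(5 + 2 \left(-14\right)\right)^{2} + 4 \left(5 + 2 \left(-14\right)\right)}{\left(5 + 2 \left(-14\right)\right) \left(1 + \left(5 + 2 \left(-14\right)\right)\right)} = -610 + \frac{10 + 3 \left(5 - 28\right)^{2} + 4 \left(5 - 28\right)}{\left(5 - 28\right) \left(1 + \left(5 - 28\right)\right)} = -610 + \frac{10 + 3 \left(-23\right)^{2} + 4 \left(-23\right)}{\left(-23\right) \left(1 - 23\right)} = -610 - \frac{10 + 3 \cdot 529 - 92}{23 \left(-22\right)} = -610 - - \frac{10 + 1587 - 92}{506} = -610 - \left(- \frac{1}{506}\right) 1505 = -610 + \frac{1505}{506} = - \frac{307155}{506}$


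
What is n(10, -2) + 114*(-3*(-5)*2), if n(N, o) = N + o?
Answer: 3428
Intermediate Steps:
n(10, -2) + 114*(-3*(-5)*2) = (10 - 2) + 114*(-3*(-5)*2) = 8 + 114*(15*2) = 8 + 114*30 = 8 + 3420 = 3428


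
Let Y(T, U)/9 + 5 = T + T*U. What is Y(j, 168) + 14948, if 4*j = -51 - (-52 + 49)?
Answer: -3349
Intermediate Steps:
j = -12 (j = (-51 - (-52 + 49))/4 = (-51 - 1*(-3))/4 = (-51 + 3)/4 = (1/4)*(-48) = -12)
Y(T, U) = -45 + 9*T + 9*T*U (Y(T, U) = -45 + 9*(T + T*U) = -45 + (9*T + 9*T*U) = -45 + 9*T + 9*T*U)
Y(j, 168) + 14948 = (-45 + 9*(-12) + 9*(-12)*168) + 14948 = (-45 - 108 - 18144) + 14948 = -18297 + 14948 = -3349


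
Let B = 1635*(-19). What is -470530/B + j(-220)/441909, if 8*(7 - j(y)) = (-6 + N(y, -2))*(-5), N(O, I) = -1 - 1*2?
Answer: 110896791725/7321548312 ≈ 15.147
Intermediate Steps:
N(O, I) = -3 (N(O, I) = -1 - 2 = -3)
B = -31065
j(y) = 11/8 (j(y) = 7 - (-6 - 3)*(-5)/8 = 7 - (-9)*(-5)/8 = 7 - 1/8*45 = 7 - 45/8 = 11/8)
-470530/B + j(-220)/441909 = -470530/(-31065) + (11/8)/441909 = -470530*(-1/31065) + (11/8)*(1/441909) = 94106/6213 + 11/3535272 = 110896791725/7321548312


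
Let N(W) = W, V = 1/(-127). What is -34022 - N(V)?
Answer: -4320793/127 ≈ -34022.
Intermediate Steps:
V = -1/127 ≈ -0.0078740
-34022 - N(V) = -34022 - 1*(-1/127) = -34022 + 1/127 = -4320793/127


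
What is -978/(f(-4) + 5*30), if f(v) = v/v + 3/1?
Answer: -489/77 ≈ -6.3506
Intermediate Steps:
f(v) = 4 (f(v) = 1 + 3*1 = 1 + 3 = 4)
-978/(f(-4) + 5*30) = -978/(4 + 5*30) = -978/(4 + 150) = -978/154 = -978*1/154 = -489/77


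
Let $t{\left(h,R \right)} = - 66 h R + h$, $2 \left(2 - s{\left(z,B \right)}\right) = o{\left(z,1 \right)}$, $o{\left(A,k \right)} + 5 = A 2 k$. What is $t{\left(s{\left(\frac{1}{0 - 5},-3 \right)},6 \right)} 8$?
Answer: $-14852$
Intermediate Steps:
$o{\left(A,k \right)} = -5 + 2 A k$ ($o{\left(A,k \right)} = -5 + A 2 k = -5 + 2 A k$)
$s{\left(z,B \right)} = \frac{9}{2} - z$ ($s{\left(z,B \right)} = 2 - \frac{-5 + 2 z 1}{2} = 2 - \frac{-5 + 2 z}{2} = 2 - \left(- \frac{5}{2} + z\right) = \frac{9}{2} - z$)
$t{\left(h,R \right)} = h - 66 R h$ ($t{\left(h,R \right)} = - 66 R h + h = h - 66 R h$)
$t{\left(s{\left(\frac{1}{0 - 5},-3 \right)},6 \right)} 8 = \left(\frac{9}{2} - \frac{1}{0 - 5}\right) \left(1 - 396\right) 8 = \left(\frac{9}{2} - \frac{1}{-5}\right) \left(1 - 396\right) 8 = \left(\frac{9}{2} - - \frac{1}{5}\right) \left(-395\right) 8 = \left(\frac{9}{2} + \frac{1}{5}\right) \left(-395\right) 8 = \frac{47}{10} \left(-395\right) 8 = \left(- \frac{3713}{2}\right) 8 = -14852$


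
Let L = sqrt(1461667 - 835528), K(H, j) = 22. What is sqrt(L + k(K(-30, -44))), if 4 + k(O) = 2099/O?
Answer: sqrt(44242 + 1452*sqrt(69571))/22 ≈ 29.710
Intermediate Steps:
L = 3*sqrt(69571) (L = sqrt(626139) = 3*sqrt(69571) ≈ 791.29)
k(O) = -4 + 2099/O
sqrt(L + k(K(-30, -44))) = sqrt(3*sqrt(69571) + (-4 + 2099/22)) = sqrt(3*sqrt(69571) + 2011/22) = sqrt(2011/22 + 3*sqrt(69571))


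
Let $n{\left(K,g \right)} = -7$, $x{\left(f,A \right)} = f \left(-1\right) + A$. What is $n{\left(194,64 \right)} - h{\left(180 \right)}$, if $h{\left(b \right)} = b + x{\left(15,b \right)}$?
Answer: $-352$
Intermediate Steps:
$x{\left(f,A \right)} = A - f$ ($x{\left(f,A \right)} = - f + A = A - f$)
$h{\left(b \right)} = -15 + 2 b$ ($h{\left(b \right)} = b + \left(b - 15\right) = b + \left(-15 + b\right) = -15 + 2 b$)
$n{\left(194,64 \right)} - h{\left(180 \right)} = -7 - \left(-15 + 2 \cdot 180\right) = -7 - \left(-15 + 360\right) = -7 - 345 = -352$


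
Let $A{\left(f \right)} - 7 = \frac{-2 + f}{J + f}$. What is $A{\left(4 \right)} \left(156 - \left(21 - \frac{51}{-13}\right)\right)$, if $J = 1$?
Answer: $\frac{63048}{65} \approx 969.97$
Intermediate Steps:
$A{\left(f \right)} = 7 + \frac{-2 + f}{1 + f}$
$A{\left(4 \right)} \left(156 - \left(21 - \frac{51}{-13}\right)\right) = \frac{5 + 8 \cdot 4}{1 + 4} \left(156 - \left(21 - \frac{51}{-13}\right)\right) = \frac{5 + 32}{5} \left(156 + \left(51 \left(- \frac{1}{13}\right) - 21\right)\right) = \frac{1}{5} \cdot 37 \left(156 - \frac{324}{13}\right) = \frac{37 \left(156 - \frac{324}{13}\right)}{5} = \frac{37}{5} \cdot \frac{1704}{13} = \frac{63048}{65}$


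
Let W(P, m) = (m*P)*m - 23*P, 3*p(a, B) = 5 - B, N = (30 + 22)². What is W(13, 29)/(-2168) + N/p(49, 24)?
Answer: -8894431/20596 ≈ -431.85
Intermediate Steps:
N = 2704 (N = 52² = 2704)
p(a, B) = 5/3 - B/3 (p(a, B) = (5 - B)/3 = 5/3 - B/3)
W(P, m) = -23*P + P*m² (W(P, m) = (P*m)*m - 23*P = P*m² - 23*P = -23*P + P*m²)
W(13, 29)/(-2168) + N/p(49, 24) = (13*(-23 + 29²))/(-2168) + 2704/(5/3 - ⅓*24) = (13*(-23 + 841))*(-1/2168) + 2704/(5/3 - 8) = (13*818)*(-1/2168) + 2704/(-19/3) = 10634*(-1/2168) + 2704*(-3/19) = -5317/1084 - 8112/19 = -8894431/20596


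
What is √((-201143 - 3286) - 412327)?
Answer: 2*I*√154189 ≈ 785.34*I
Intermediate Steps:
√((-201143 - 3286) - 412327) = √(-204429 - 412327) = √(-616756) = 2*I*√154189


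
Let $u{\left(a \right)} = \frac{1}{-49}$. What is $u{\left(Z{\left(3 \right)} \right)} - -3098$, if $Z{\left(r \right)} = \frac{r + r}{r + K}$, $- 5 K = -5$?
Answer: $\frac{151801}{49} \approx 3098.0$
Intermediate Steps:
$K = 1$ ($K = \left(- \frac{1}{5}\right) \left(-5\right) = 1$)
$Z{\left(r \right)} = \frac{2 r}{1 + r}$ ($Z{\left(r \right)} = \frac{r + r}{r + 1} = \frac{2 r}{1 + r}$)
$u{\left(a \right)} = - \frac{1}{49}$
$u{\left(Z{\left(3 \right)} \right)} - -3098 = - \frac{1}{49} - -3098 = - \frac{1}{49} + 3098 = \frac{151801}{49}$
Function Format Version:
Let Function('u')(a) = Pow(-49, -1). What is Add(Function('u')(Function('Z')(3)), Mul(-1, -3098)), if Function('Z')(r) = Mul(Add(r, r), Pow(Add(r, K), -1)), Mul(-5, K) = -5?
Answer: Rational(151801, 49) ≈ 3098.0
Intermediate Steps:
K = 1 (K = Mul(Rational(-1, 5), -5) = 1)
Function('Z')(r) = Mul(2, r, Pow(Add(1, r), -1)) (Function('Z')(r) = Mul(Add(r, r), Pow(Add(r, 1), -1)) = Mul(Mul(2, r), Pow(Add(1, r), -1)) = Mul(2, r, Pow(Add(1, r), -1)))
Function('u')(a) = Rational(-1, 49)
Add(Function('u')(Function('Z')(3)), Mul(-1, -3098)) = Add(Rational(-1, 49), Mul(-1, -3098)) = Add(Rational(-1, 49), 3098) = Rational(151801, 49)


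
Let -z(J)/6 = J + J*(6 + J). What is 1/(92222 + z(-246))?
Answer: -1/260542 ≈ -3.8382e-6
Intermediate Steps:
z(J) = -6*J - 6*J*(6 + J) (z(J) = -6*(J + J*(6 + J)) = -6*J - 6*J*(6 + J))
1/(92222 + z(-246)) = 1/(92222 - 6*(-246)*(7 - 246)) = 1/(92222 - 6*(-246)*(-239)) = 1/(92222 - 352764) = 1/(-260542) = -1/260542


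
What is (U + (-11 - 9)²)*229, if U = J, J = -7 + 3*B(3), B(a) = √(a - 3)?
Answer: 89997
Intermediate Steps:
B(a) = √(-3 + a)
J = -7 (J = -7 + 3*√(-3 + 3) = -7 + 3*√0 = -7 + 3*0 = -7 + 0 = -7)
U = -7
(U + (-11 - 9)²)*229 = (-7 + (-11 - 9)²)*229 = (-7 + (-20)²)*229 = (-7 + 400)*229 = 393*229 = 89997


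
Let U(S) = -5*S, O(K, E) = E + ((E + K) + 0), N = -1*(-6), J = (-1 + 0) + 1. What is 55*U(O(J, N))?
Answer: -3300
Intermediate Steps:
J = 0 (J = -1 + 1 = 0)
N = 6
O(K, E) = K + 2*E (O(K, E) = E + (E + K) = K + 2*E)
55*U(O(J, N)) = 55*(-5*(0 + 2*6)) = 55*(-5*(0 + 12)) = 55*(-5*12) = 55*(-60) = -3300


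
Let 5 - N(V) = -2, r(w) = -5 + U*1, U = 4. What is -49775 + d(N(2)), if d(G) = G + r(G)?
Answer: -49769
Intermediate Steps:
r(w) = -1 (r(w) = -5 + 4*1 = -5 + 4 = -1)
N(V) = 7 (N(V) = 5 - 1*(-2) = 5 + 2 = 7)
d(G) = -1 + G (d(G) = G - 1 = -1 + G)
-49775 + d(N(2)) = -49775 + (-1 + 7) = -49775 + 6 = -49769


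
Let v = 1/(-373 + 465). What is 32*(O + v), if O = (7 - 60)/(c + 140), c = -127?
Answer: -38904/299 ≈ -130.11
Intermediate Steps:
v = 1/92 ≈ 0.010870
O = -53/13 (O = (7 - 60)/(-127 + 140) = -53/13 ≈ -4.0769)
32*(O + v) = 32*(-53/13 + 1/92) = 32*(-4863/1196) = -38904/299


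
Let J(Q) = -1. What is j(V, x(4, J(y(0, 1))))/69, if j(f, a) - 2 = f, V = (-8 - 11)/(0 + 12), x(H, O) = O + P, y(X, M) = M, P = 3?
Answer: 5/828 ≈ 0.0060387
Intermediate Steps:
x(H, O) = 3 + O (x(H, O) = O + 3 = 3 + O)
V = -19/12 ≈ -1.5833
j(f, a) = 2 + f
j(V, x(4, J(y(0, 1))))/69 = (2 - 19/12)/69 = (5/12)*(1/69) = 5/828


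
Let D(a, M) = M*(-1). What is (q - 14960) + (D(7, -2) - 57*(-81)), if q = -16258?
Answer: -26599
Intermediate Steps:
D(a, M) = -M
(q - 14960) + (D(7, -2) - 57*(-81)) = (-16258 - 14960) + (-1*(-2) - 57*(-81)) = -31218 + (2 + 4617) = -31218 + 4619 = -26599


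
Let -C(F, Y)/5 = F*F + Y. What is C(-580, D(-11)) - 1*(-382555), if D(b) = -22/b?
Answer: -1299455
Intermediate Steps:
C(F, Y) = -5*Y - 5*F² (C(F, Y) = -5*(F*F + Y) = -5*(F² + Y) = -5*(Y + F²) = -5*Y - 5*F²)
C(-580, D(-11)) - 1*(-382555) = (-(-110)/(-11) - 5*(-580)²) - 1*(-382555) = (-(-110)*(-1)/11 - 5*336400) + 382555 = (-5*2 - 1682000) + 382555 = (-10 - 1682000) + 382555 = -1682010 + 382555 = -1299455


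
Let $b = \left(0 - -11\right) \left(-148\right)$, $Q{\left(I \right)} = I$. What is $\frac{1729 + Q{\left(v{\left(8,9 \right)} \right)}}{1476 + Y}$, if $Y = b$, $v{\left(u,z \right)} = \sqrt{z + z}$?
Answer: $- \frac{91}{8} - \frac{3 \sqrt{2}}{152} \approx -11.403$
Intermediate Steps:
$v{\left(u,z \right)} = \sqrt{2} \sqrt{z}$ ($v{\left(u,z \right)} = \sqrt{2 z} = \sqrt{2} \sqrt{z}$)
$b = -1628$ ($b = \left(0 + 11\right) \left(-148\right) = 11 \left(-148\right) = -1628$)
$Y = -1628$
$\frac{1729 + Q{\left(v{\left(8,9 \right)} \right)}}{1476 + Y} = \frac{1729 + \sqrt{2} \sqrt{9}}{1476 - 1628} = \frac{1729 + \sqrt{2} \cdot 3}{-152} = \left(1729 + 3 \sqrt{2}\right) \left(- \frac{1}{152}\right) = - \frac{91}{8} - \frac{3 \sqrt{2}}{152}$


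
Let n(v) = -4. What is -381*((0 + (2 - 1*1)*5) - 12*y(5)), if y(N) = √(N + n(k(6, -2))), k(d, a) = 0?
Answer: 2667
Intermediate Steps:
y(N) = √(-4 + N) (y(N) = √(N - 4) = √(-4 + N))
-381*((0 + (2 - 1*1)*5) - 12*y(5)) = -381*((0 + (2 - 1*1)*5) - 12*√(-4 + 5)) = -381*((0 + (2 - 1)*5) - 12*√1) = -381*((0 + 1*5) - 12*1) = -381*((0 + 5) - 12) = -381*(5 - 12) = -381*(-7) = 2667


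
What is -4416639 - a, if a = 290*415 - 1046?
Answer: -4535943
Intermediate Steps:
a = 119304 (a = 120350 - 1046 = 119304)
-4416639 - a = -4416639 - 1*119304 = -4416639 - 119304 = -4535943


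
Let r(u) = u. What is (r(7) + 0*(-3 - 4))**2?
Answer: 49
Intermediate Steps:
(r(7) + 0*(-3 - 4))**2 = (7 + 0*(-3 - 4))**2 = (7 + 0*(-7))**2 = (7 + 0)**2 = 7**2 = 49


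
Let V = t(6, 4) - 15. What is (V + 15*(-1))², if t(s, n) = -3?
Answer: 1089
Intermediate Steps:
V = -18 (V = -3 - 15 = -18)
(V + 15*(-1))² = (-18 + 15*(-1))² = (-18 - 15)² = (-33)² = 1089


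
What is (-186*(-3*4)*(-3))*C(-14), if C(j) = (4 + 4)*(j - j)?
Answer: 0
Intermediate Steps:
C(j) = 0 (C(j) = 8*0 = 0)
(-186*(-3*4)*(-3))*C(-14) = -186*(-3*4)*(-3)*0 = -(-2232)*(-3)*0 = -186*36*0 = -6696*0 = 0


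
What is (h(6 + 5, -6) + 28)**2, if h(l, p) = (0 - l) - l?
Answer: 36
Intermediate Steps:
h(l, p) = -2*l (h(l, p) = -l - l = -2*l)
(h(6 + 5, -6) + 28)**2 = (-2*(6 + 5) + 28)**2 = (-2*11 + 28)**2 = (-22 + 28)**2 = 6**2 = 36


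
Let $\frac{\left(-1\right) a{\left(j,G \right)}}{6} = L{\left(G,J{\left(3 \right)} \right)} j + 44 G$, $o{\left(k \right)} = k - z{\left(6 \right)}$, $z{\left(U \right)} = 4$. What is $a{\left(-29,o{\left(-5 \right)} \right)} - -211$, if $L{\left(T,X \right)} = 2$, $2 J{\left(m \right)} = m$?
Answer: $2935$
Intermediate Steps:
$J{\left(m \right)} = \frac{m}{2}$
$o{\left(k \right)} = -4 + k$ ($o{\left(k \right)} = k - 4 = -4 + k$)
$a{\left(j,G \right)} = - 264 G - 12 j$ ($a{\left(j,G \right)} = - 6 \left(2 j + 44 G\right) = - 264 G - 12 j$)
$a{\left(-29,o{\left(-5 \right)} \right)} - -211 = \left(- 264 \left(-4 - 5\right) - -348\right) - -211 = \left(\left(-264\right) \left(-9\right) + 348\right) + 211 = \left(2376 + 348\right) + 211 = 2724 + 211 = 2935$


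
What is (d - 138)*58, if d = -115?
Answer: -14674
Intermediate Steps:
(d - 138)*58 = (-115 - 138)*58 = -253*58 = -14674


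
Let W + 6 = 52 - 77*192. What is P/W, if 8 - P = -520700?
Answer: -260354/7369 ≈ -35.331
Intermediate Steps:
P = 520708 (P = 8 - 1*(-520700) = 8 + 520700 = 520708)
W = -14738 (W = -6 + (52 - 77*192) = -6 + (52 - 14784) = -6 - 14732 = -14738)
P/W = 520708/(-14738) = 520708*(-1/14738) = -260354/7369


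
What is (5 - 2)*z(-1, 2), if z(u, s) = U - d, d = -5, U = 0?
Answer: 15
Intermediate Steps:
z(u, s) = 5 (z(u, s) = 0 - 1*(-5) = 0 + 5 = 5)
(5 - 2)*z(-1, 2) = (5 - 2)*5 = 3*5 = 15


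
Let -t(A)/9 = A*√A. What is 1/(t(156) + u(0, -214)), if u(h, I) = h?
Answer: -√39/109512 ≈ -5.7026e-5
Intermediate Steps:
t(A) = -9*A^(3/2) (t(A) = -9*A*√A = -9*A^(3/2))
1/(t(156) + u(0, -214)) = 1/(-2808*√39 + 0) = 1/(-2808*√39) = -√39/109512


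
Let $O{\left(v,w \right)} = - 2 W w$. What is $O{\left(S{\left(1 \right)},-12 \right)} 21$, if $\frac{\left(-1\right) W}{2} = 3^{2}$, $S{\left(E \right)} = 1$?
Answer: $-9072$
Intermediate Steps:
$W = -18$ ($W = - 2 \cdot 3^{2} = \left(-2\right) 9 = -18$)
$O{\left(v,w \right)} = 36 w$ ($O{\left(v,w \right)} = \left(-2\right) \left(-18\right) w = 36 w$)
$O{\left(S{\left(1 \right)},-12 \right)} 21 = 36 \left(-12\right) 21 = \left(-432\right) 21 = -9072$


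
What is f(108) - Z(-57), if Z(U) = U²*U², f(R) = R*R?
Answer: -10544337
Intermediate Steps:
f(R) = R²
Z(U) = U⁴
f(108) - Z(-57) = 108² - 1*(-57)⁴ = 11664 - 1*10556001 = 11664 - 10556001 = -10544337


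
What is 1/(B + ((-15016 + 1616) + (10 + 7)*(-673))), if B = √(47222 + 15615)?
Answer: -24841/617012444 - √62837/617012444 ≈ -4.0666e-5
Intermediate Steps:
B = √62837 ≈ 250.67
1/(B + ((-15016 + 1616) + (10 + 7)*(-673))) = 1/(√62837 + ((-15016 + 1616) + (10 + 7)*(-673))) = 1/(√62837 + (-13400 + 17*(-673))) = 1/(√62837 + (-13400 - 11441)) = 1/(√62837 - 24841) = 1/(-24841 + √62837)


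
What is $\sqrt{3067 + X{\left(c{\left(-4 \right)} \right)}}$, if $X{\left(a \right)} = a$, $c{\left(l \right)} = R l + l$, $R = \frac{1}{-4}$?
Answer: $2 \sqrt{766} \approx 55.353$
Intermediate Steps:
$R = - \frac{1}{4} \approx -0.25$
$c{\left(l \right)} = \frac{3 l}{4}$ ($c{\left(l \right)} = - \frac{l}{4} + l = \frac{3 l}{4}$)
$\sqrt{3067 + X{\left(c{\left(-4 \right)} \right)}} = \sqrt{3067 + \frac{3}{4} \left(-4\right)} = \sqrt{3067 - 3} = \sqrt{3064} = 2 \sqrt{766}$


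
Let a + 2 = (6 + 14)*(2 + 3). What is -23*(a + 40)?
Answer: -3174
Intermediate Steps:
a = 98 (a = -2 + (6 + 14)*(2 + 3) = -2 + 20*5 = -2 + 100 = 98)
-23*(a + 40) = -23*(98 + 40) = -23*138 = -3174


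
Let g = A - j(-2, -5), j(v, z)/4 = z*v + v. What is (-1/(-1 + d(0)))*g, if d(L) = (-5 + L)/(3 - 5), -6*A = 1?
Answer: 193/9 ≈ 21.444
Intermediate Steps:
j(v, z) = 4*v + 4*v*z (j(v, z) = 4*(z*v + v) = 4*(v*z + v) = 4*(v + v*z) = 4*v + 4*v*z)
A = -1/6 (A = -1/6*1 = -1/6 ≈ -0.16667)
g = -193/6 (g = -1/6 - 4*(-2)*(1 - 5) = -1/6 - 4*(-2)*(-4) = -1/6 - 1*32 = -1/6 - 32 = -193/6 ≈ -32.167)
d(L) = 5/2 - L/2 (d(L) = (-5 + L)/(-2) = (-5 + L)*(-1/2) = 5/2 - L/2)
(-1/(-1 + d(0)))*g = (-1/(-1 + (5/2 - 1/2*0)))*(-193/6) = (-1/(-1 + (5/2 + 0)))*(-193/6) = (-1/(-1 + 5/2))*(-193/6) = (-1/(3/2))*(-193/6) = ((2/3)*(-1))*(-193/6) = -2/3*(-193/6) = 193/9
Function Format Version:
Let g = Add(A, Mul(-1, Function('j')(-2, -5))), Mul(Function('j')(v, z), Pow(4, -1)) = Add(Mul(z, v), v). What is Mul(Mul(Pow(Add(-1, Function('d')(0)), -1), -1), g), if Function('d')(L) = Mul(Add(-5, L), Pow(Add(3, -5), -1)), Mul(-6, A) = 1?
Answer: Rational(193, 9) ≈ 21.444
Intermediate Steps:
Function('j')(v, z) = Add(Mul(4, v), Mul(4, v, z)) (Function('j')(v, z) = Mul(4, Add(Mul(z, v), v)) = Mul(4, Add(Mul(v, z), v)) = Mul(4, Add(v, Mul(v, z))) = Add(Mul(4, v), Mul(4, v, z)))
A = Rational(-1, 6) (A = Mul(Rational(-1, 6), 1) = Rational(-1, 6) ≈ -0.16667)
g = Rational(-193, 6) (g = Add(Rational(-1, 6), Mul(-1, Mul(4, -2, Add(1, -5)))) = Add(Rational(-1, 6), Mul(-1, Mul(4, -2, -4))) = Add(Rational(-1, 6), Mul(-1, 32)) = Add(Rational(-1, 6), -32) = Rational(-193, 6) ≈ -32.167)
Function('d')(L) = Add(Rational(5, 2), Mul(Rational(-1, 2), L)) (Function('d')(L) = Mul(Add(-5, L), Pow(-2, -1)) = Mul(Add(-5, L), Rational(-1, 2)) = Add(Rational(5, 2), Mul(Rational(-1, 2), L)))
Mul(Mul(Pow(Add(-1, Function('d')(0)), -1), -1), g) = Mul(Mul(Pow(Add(-1, Add(Rational(5, 2), Mul(Rational(-1, 2), 0))), -1), -1), Rational(-193, 6)) = Mul(Mul(Pow(Add(-1, Add(Rational(5, 2), 0)), -1), -1), Rational(-193, 6)) = Mul(Mul(Pow(Add(-1, Rational(5, 2)), -1), -1), Rational(-193, 6)) = Mul(Mul(Pow(Rational(3, 2), -1), -1), Rational(-193, 6)) = Mul(Mul(Rational(2, 3), -1), Rational(-193, 6)) = Mul(Rational(-2, 3), Rational(-193, 6)) = Rational(193, 9)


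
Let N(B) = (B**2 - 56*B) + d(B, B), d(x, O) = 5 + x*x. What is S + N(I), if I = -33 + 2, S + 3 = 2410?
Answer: 6070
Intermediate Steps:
S = 2407 (S = -3 + 2410 = 2407)
d(x, O) = 5 + x**2
I = -31
N(B) = 5 - 56*B + 2*B**2 (N(B) = (B**2 - 56*B) + (5 + B**2) = 5 - 56*B + 2*B**2)
S + N(I) = 2407 + (5 - 56*(-31) + 2*(-31)**2) = 2407 + (5 + 1736 + 2*961) = 2407 + (5 + 1736 + 1922) = 2407 + 3663 = 6070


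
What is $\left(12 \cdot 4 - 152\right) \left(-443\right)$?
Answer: $46072$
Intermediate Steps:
$\left(12 \cdot 4 - 152\right) \left(-443\right) = \left(48 - 152\right) \left(-443\right) = \left(-104\right) \left(-443\right) = 46072$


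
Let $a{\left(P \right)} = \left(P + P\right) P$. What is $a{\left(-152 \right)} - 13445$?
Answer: $32763$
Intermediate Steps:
$a{\left(P \right)} = 2 P^{2}$ ($a{\left(P \right)} = 2 P P = 2 P^{2}$)
$a{\left(-152 \right)} - 13445 = 2 \left(-152\right)^{2} - 13445 = 2 \cdot 23104 - 13445 = 46208 - 13445 = 32763$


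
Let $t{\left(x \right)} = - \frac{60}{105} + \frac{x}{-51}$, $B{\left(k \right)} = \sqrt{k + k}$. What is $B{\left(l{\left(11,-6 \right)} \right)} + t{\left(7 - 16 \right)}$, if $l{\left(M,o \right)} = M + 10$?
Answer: $- \frac{47}{119} + \sqrt{42} \approx 6.0858$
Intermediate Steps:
$l{\left(M,o \right)} = 10 + M$
$B{\left(k \right)} = \sqrt{2} \sqrt{k}$ ($B{\left(k \right)} = \sqrt{2 k} = \sqrt{2} \sqrt{k}$)
$t{\left(x \right)} = - \frac{4}{7} - \frac{x}{51}$ ($t{\left(x \right)} = \left(-60\right) \frac{1}{105} + x \left(- \frac{1}{51}\right) = - \frac{4}{7} - \frac{x}{51}$)
$B{\left(l{\left(11,-6 \right)} \right)} + t{\left(7 - 16 \right)} = \sqrt{2} \sqrt{10 + 11} - \left(\frac{4}{7} + \frac{7 - 16}{51}\right) = \sqrt{2} \sqrt{21} - \left(\frac{4}{7} + \frac{7 - 16}{51}\right) = \sqrt{42} - \frac{47}{119} = - \frac{47}{119} + \sqrt{42}$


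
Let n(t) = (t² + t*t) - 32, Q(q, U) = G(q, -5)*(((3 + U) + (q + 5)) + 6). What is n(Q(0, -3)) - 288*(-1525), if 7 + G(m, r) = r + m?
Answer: 474016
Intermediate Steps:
G(m, r) = -7 + m + r (G(m, r) = -7 + (r + m) = -7 + (m + r) = -7 + m + r)
Q(q, U) = (-12 + q)*(14 + U + q) (Q(q, U) = (-7 + q - 5)*(((3 + U) + (q + 5)) + 6) = (-12 + q)*(((3 + U) + (5 + q)) + 6) = (-12 + q)*((8 + U + q) + 6) = (-12 + q)*(14 + U + q))
n(t) = -32 + 2*t² (n(t) = (t² + t²) - 32 = 2*t² - 32 = -32 + 2*t²)
n(Q(0, -3)) - 288*(-1525) = (-32 + 2*((-12 + 0)*(14 - 3 + 0))²) - 288*(-1525) = (-32 + 2*(-12*11)²) + 439200 = (-32 + 2*(-132)²) + 439200 = (-32 + 2*17424) + 439200 = (-32 + 34848) + 439200 = 34816 + 439200 = 474016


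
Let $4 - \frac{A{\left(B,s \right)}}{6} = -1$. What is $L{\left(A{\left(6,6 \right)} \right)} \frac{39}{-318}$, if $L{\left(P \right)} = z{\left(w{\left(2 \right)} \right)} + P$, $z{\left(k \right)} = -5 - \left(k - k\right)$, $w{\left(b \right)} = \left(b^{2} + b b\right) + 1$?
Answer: $- \frac{325}{106} \approx -3.066$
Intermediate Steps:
$w{\left(b \right)} = 1 + 2 b^{2}$ ($w{\left(b \right)} = \left(b^{2} + b^{2}\right) + 1 = 2 b^{2} + 1 = 1 + 2 b^{2}$)
$A{\left(B,s \right)} = 30$ ($A{\left(B,s \right)} = 24 - -6 = 24 + 6 = 30$)
$z{\left(k \right)} = -5$ ($z{\left(k \right)} = -5 - 0 = -5 + 0 = -5$)
$L{\left(P \right)} = -5 + P$
$L{\left(A{\left(6,6 \right)} \right)} \frac{39}{-318} = \left(-5 + 30\right) \frac{39}{-318} = 25 \cdot 39 \left(- \frac{1}{318}\right) = 25 \left(- \frac{13}{106}\right) = - \frac{325}{106}$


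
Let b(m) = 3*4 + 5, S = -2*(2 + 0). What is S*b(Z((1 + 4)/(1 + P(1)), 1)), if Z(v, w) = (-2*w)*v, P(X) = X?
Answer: -68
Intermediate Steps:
Z(v, w) = -2*v*w
S = -4 (S = -2*2 = -4)
b(m) = 17 (b(m) = 12 + 5 = 17)
S*b(Z((1 + 4)/(1 + P(1)), 1)) = -4*17 = -68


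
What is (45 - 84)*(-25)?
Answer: 975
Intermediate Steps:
(45 - 84)*(-25) = -39*(-25) = 975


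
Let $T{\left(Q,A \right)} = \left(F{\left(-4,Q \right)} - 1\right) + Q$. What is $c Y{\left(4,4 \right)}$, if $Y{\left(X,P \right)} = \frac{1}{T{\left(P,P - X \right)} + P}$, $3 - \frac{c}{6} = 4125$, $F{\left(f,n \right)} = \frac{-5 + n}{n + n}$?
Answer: $- \frac{197856}{55} \approx -3597.4$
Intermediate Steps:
$F{\left(f,n \right)} = \frac{-5 + n}{2 n}$
$c = -24732$ ($c = 18 - 24750 = -24732$)
$T{\left(Q,A \right)} = -1 + Q + \frac{-5 + Q}{2 Q}$ ($T{\left(Q,A \right)} = \left(\frac{-5 + Q}{2 Q} - 1\right) + Q = \left(-1 + \frac{-5 + Q}{2 Q}\right) + Q = -1 + Q + \frac{-5 + Q}{2 Q}$)
$Y{\left(X,P \right)} = \frac{1}{- \frac{1}{2} + 2 P - \frac{5}{2 P}}$ ($Y{\left(X,P \right)} = \frac{1}{\left(- \frac{1}{2} + P - \frac{5}{2 P}\right) + P} = \frac{1}{- \frac{1}{2} + 2 P - \frac{5}{2 P}}$)
$c Y{\left(4,4 \right)} = - 24732 \cdot 2 \cdot 4 \frac{1}{-5 - 4 + 4 \cdot 4^{2}} = - 24732 \cdot 2 \cdot 4 \frac{1}{-5 - 4 + 4 \cdot 16} = - 24732 \cdot 2 \cdot 4 \frac{1}{-5 - 4 + 64} = - 24732 \cdot 2 \cdot 4 \cdot \frac{1}{55} = \left(-24732\right) \frac{8}{55} = - \frac{197856}{55}$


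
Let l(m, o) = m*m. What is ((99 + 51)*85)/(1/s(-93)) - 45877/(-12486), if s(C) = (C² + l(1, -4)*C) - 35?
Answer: 1356513422377/12486 ≈ 1.0864e+8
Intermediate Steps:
l(m, o) = m²
s(C) = -35 + C + C² (s(C) = (C² + 1²*C) - 35 = (C² + 1*C) - 35 = (C² + C) - 35 = (C + C²) - 35 = -35 + C + C²)
((99 + 51)*85)/(1/s(-93)) - 45877/(-12486) = ((99 + 51)*85)/(1/(-35 - 93 + (-93)²)) - 45877/(-12486) = (150*85)/(1/(-35 - 93 + 8649)) - 45877*(-1/12486) = 12750/(1/8521) + 45877/12486 = 12750*8521 + 45877/12486 = 108642750 + 45877/12486 = 1356513422377/12486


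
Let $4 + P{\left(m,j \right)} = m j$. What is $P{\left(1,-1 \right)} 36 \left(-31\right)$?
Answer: $5580$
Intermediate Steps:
$P{\left(m,j \right)} = -4 + j m$ ($P{\left(m,j \right)} = -4 + m j = -4 + j m$)
$P{\left(1,-1 \right)} 36 \left(-31\right) = \left(-4 - 1\right) 36 \left(-31\right) = \left(-5\right) 36 \left(-31\right) = \left(-180\right) \left(-31\right) = 5580$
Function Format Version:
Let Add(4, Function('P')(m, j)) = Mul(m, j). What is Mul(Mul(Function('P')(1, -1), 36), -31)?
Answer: 5580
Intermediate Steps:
Function('P')(m, j) = Add(-4, Mul(j, m)) (Function('P')(m, j) = Add(-4, Mul(m, j)) = Add(-4, Mul(j, m)))
Mul(Mul(Function('P')(1, -1), 36), -31) = Mul(Mul(Add(-4, Mul(-1, 1)), 36), -31) = Mul(Mul(Add(-4, -1), 36), -31) = Mul(Mul(-5, 36), -31) = Mul(-180, -31) = 5580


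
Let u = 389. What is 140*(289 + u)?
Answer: 94920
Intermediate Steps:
140*(289 + u) = 140*(289 + 389) = 140*678 = 94920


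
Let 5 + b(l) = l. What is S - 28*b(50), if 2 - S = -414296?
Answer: 413038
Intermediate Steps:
S = 414298 (S = 2 - 1*(-414296) = 2 + 414296 = 414298)
b(l) = -5 + l
S - 28*b(50) = 414298 - 28*(-5 + 50) = 414298 - 28*45 = 414298 - 1*1260 = 414298 - 1260 = 413038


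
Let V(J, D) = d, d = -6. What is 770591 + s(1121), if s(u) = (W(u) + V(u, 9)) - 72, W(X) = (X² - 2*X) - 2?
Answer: 2024910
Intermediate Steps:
W(X) = -2 + X² - 2*X
V(J, D) = -6
s(u) = -80 + u² - 2*u (s(u) = ((-2 + u² - 2*u) - 6) - 72 = (-8 + u² - 2*u) - 72 = -80 + u² - 2*u)
770591 + s(1121) = 770591 + (-80 + 1121² - 2*1121) = 770591 + (-80 + 1256641 - 2242) = 770591 + 1254319 = 2024910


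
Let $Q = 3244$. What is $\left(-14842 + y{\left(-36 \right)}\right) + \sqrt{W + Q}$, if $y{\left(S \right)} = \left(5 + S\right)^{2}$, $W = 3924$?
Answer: $-13881 + 32 \sqrt{7} \approx -13796.0$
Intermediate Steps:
$\left(-14842 + y{\left(-36 \right)}\right) + \sqrt{W + Q} = \left(-14842 + \left(5 - 36\right)^{2}\right) + \sqrt{3924 + 3244} = \left(-14842 + \left(-31\right)^{2}\right) + \sqrt{7168} = \left(-14842 + 961\right) + 32 \sqrt{7} = -13881 + 32 \sqrt{7}$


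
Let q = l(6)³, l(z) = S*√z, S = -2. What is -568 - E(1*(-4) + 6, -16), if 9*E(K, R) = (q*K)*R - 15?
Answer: -1699/3 - 512*√6/3 ≈ -984.38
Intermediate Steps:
l(z) = -2*√z
q = -48*√6 (q = (-2*√6)³ = -48*√6 ≈ -117.58)
E(K, R) = -5/3 - 16*K*R*√6/3 (E(K, R) = (((-48*√6)*K)*R - 15)/9 = ((-48*K*√6)*R - 15)/9 = (-48*K*R*√6 - 15)/9 = (-15 - 48*K*R*√6)/9 = -5/3 - 16*K*R*√6/3)
-568 - E(1*(-4) + 6, -16) = -568 - (-5/3 - 16/3*(1*(-4) + 6)*(-16)*√6) = -568 - (-5/3 - 16/3*(-4 + 6)*(-16)*√6) = -568 - (-5/3 - 16/3*2*(-16)*√6) = -568 - (-5/3 + 512*√6/3) = -568 + (5/3 - 512*√6/3) = -1699/3 - 512*√6/3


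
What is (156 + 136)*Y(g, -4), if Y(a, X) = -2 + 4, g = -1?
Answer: 584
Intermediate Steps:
Y(a, X) = 2
(156 + 136)*Y(g, -4) = (156 + 136)*2 = 292*2 = 584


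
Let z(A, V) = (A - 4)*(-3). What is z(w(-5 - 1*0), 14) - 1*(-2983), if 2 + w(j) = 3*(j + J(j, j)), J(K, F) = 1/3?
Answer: 3043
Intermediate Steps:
J(K, F) = ⅓
w(j) = -1 + 3*j (w(j) = -2 + 3*(j + ⅓) = -2 + 3*(⅓ + j) = -2 + (1 + 3*j) = -1 + 3*j)
z(A, V) = 12 - 3*A (z(A, V) = (-4 + A)*(-3) = 12 - 3*A)
z(w(-5 - 1*0), 14) - 1*(-2983) = (12 - 3*(-1 + 3*(-5 - 1*0))) - 1*(-2983) = (12 - 3*(-1 + 3*(-5 + 0))) + 2983 = (12 - 3*(-1 + 3*(-5))) + 2983 = (12 - 3*(-1 - 15)) + 2983 = (12 - 3*(-16)) + 2983 = (12 + 48) + 2983 = 60 + 2983 = 3043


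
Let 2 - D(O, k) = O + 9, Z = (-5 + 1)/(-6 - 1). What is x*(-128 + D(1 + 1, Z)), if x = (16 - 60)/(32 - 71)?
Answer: -6028/39 ≈ -154.56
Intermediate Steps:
Z = 4/7 (Z = -4/(-7) = -4*(-⅐) = 4/7 ≈ 0.57143)
D(O, k) = -7 - O (D(O, k) = 2 - (O + 9) = 2 - (9 + O) = 2 + (-9 - O) = -7 - O)
x = 44/39 (x = -44/(-39) = -44*(-1/39) = 44/39 ≈ 1.1282)
x*(-128 + D(1 + 1, Z)) = 44*(-128 + (-7 - (1 + 1)))/39 = 44*(-128 + (-7 - 1*2))/39 = 44*(-128 + (-7 - 2))/39 = 44*(-128 - 9)/39 = (44/39)*(-137) = -6028/39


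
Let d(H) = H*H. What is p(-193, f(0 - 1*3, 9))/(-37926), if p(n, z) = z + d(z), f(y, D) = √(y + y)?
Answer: 1/6321 - I*√6/37926 ≈ 0.0001582 - 6.4586e-5*I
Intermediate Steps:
d(H) = H²
f(y, D) = √2*√y (f(y, D) = √(2*y) = √2*√y)
p(n, z) = z + z²
p(-193, f(0 - 1*3, 9))/(-37926) = ((√2*√(0 - 1*3))*(1 + √2*√(0 - 1*3)))/(-37926) = ((√2*√(0 - 3))*(1 + √2*√(0 - 3)))*(-1/37926) = ((√2*√(-3))*(1 + √2*√(-3)))*(-1/37926) = ((√2*(I*√3))*(1 + √2*(I*√3)))*(-1/37926) = ((I*√6)*(1 + I*√6))*(-1/37926) = (I*√6*(1 + I*√6))*(-1/37926) = -I*√6*(1 + I*√6)/37926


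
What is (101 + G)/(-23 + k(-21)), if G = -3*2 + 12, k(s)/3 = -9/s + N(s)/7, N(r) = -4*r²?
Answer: -749/5444 ≈ -0.13758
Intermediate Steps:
k(s) = -27/s - 12*s²/7 (k(s) = 3*(-9/s - 4*s²/7) = -27/s - 12*s²/7)
G = 6 (G = -6 + 12 = 6)
(101 + G)/(-23 + k(-21)) = (101 + 6)/(-23 + (3/7)*(-63 - 4*(-21)³)/(-21)) = 107/(-23 + (3/7)*(-1/21)*(-63 - 4*(-9261))) = 107/(-23 + (3/7)*(-1/21)*(-63 + 37044)) = 107/(-23 + (3/7)*(-1/21)*36981) = 107/(-23 - 5283/7) = 107/(-5444/7) = 107*(-7/5444) = -749/5444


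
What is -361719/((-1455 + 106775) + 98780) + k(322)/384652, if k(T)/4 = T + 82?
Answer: -34701527797/19626868300 ≈ -1.7681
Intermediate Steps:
k(T) = 328 + 4*T (k(T) = 4*(T + 82) = 4*(82 + T) = 328 + 4*T)
-361719/((-1455 + 106775) + 98780) + k(322)/384652 = -361719/((-1455 + 106775) + 98780) + (328 + 4*322)/384652 = -361719/(105320 + 98780) + (328 + 1288)*(1/384652) = -361719/204100 + 1616*(1/384652) = -361719*1/204100 + 404/96163 = -361719/204100 + 404/96163 = -34701527797/19626868300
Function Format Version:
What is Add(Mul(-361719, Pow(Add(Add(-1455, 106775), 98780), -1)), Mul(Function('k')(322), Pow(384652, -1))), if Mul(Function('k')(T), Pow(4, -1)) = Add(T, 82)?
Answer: Rational(-34701527797, 19626868300) ≈ -1.7681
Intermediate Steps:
Function('k')(T) = Add(328, Mul(4, T)) (Function('k')(T) = Mul(4, Add(T, 82)) = Mul(4, Add(82, T)) = Add(328, Mul(4, T)))
Add(Mul(-361719, Pow(Add(Add(-1455, 106775), 98780), -1)), Mul(Function('k')(322), Pow(384652, -1))) = Add(Mul(-361719, Pow(Add(Add(-1455, 106775), 98780), -1)), Mul(Add(328, Mul(4, 322)), Pow(384652, -1))) = Add(Mul(-361719, Pow(Add(105320, 98780), -1)), Mul(Add(328, 1288), Rational(1, 384652))) = Add(Mul(-361719, Pow(204100, -1)), Mul(1616, Rational(1, 384652))) = Add(Mul(-361719, Rational(1, 204100)), Rational(404, 96163)) = Add(Rational(-361719, 204100), Rational(404, 96163)) = Rational(-34701527797, 19626868300)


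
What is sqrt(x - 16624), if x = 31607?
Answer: sqrt(14983) ≈ 122.41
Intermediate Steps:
sqrt(x - 16624) = sqrt(31607 - 16624) = sqrt(14983)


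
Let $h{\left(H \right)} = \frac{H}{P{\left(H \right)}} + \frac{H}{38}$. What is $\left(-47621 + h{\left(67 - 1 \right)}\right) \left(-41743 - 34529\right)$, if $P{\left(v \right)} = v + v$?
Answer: $\frac{69007587768}{19} \approx 3.632 \cdot 10^{9}$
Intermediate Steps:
$P{\left(v \right)} = 2 v$
$h{\left(H \right)} = \frac{1}{2} + \frac{H}{38}$ ($h{\left(H \right)} = \frac{H}{2 H} + \frac{H}{38} = H \frac{1}{2 H} + H \frac{1}{38} = \frac{1}{2} + \frac{H}{38}$)
$\left(-47621 + h{\left(67 - 1 \right)}\right) \left(-41743 - 34529\right) = \left(-47621 + \left(\frac{1}{2} + \frac{67 - 1}{38}\right)\right) \left(-41743 - 34529\right) = \left(-47621 + \left(\frac{1}{2} + \frac{67 - 1}{38}\right)\right) \left(-76272\right) = \left(-47621 + \left(\frac{1}{2} + \frac{1}{38} \cdot 66\right)\right) \left(-76272\right) = \left(-47621 + \left(\frac{1}{2} + \frac{33}{19}\right)\right) \left(-76272\right) = \left(-47621 + \frac{85}{38}\right) \left(-76272\right) = \left(- \frac{1809513}{38}\right) \left(-76272\right) = \frac{69007587768}{19}$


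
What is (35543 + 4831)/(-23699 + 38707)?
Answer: 20187/7504 ≈ 2.6902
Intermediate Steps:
(35543 + 4831)/(-23699 + 38707) = 40374/15008 = 40374*(1/15008) = 20187/7504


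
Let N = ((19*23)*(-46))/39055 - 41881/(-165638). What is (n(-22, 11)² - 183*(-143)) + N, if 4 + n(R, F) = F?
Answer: 169602340622999/6468992090 ≈ 26218.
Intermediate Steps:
n(R, F) = -4 + F
N = -1693992621/6468992090 (N = (437*(-46))*(1/39055) - 41881*(-1/165638) = -20102*1/39055 + 41881/165638 = -20102/39055 + 41881/165638 = -1693992621/6468992090 ≈ -0.26186)
(n(-22, 11)² - 183*(-143)) + N = ((-4 + 11)² - 183*(-143)) - 1693992621/6468992090 = (7² + 26169) - 1693992621/6468992090 = (49 + 26169) - 1693992621/6468992090 = 26218 - 1693992621/6468992090 = 169602340622999/6468992090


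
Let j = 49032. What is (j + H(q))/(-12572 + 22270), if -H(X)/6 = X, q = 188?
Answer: 23952/4849 ≈ 4.9396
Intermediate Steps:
H(X) = -6*X
(j + H(q))/(-12572 + 22270) = (49032 - 6*188)/(-12572 + 22270) = (49032 - 1128)/9698 = 47904*(1/9698) = 23952/4849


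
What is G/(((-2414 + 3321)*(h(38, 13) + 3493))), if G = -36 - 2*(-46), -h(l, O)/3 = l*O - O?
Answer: 28/929675 ≈ 3.0118e-5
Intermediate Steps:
h(l, O) = 3*O - 3*O*l (h(l, O) = -3*(l*O - O) = -3*(O*l - O) = -3*(-O + O*l) = 3*O - 3*O*l)
G = 56 (G = -36 + 92 = 56)
G/(((-2414 + 3321)*(h(38, 13) + 3493))) = 56/(((-2414 + 3321)*(3*13*(1 - 1*38) + 3493))) = 56/((907*(3*13*(1 - 38) + 3493))) = 56/((907*(3*13*(-37) + 3493))) = 56/((907*(-1443 + 3493))) = 56/((907*2050)) = 56/1859350 = 56*(1/1859350) = 28/929675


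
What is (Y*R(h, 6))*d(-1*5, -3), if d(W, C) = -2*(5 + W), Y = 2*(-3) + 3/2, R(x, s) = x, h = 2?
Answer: 0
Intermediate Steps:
Y = -9/2 (Y = -6 + 3*(½) = -6 + 3/2 = -9/2 ≈ -4.5000)
d(W, C) = -10 - 2*W
(Y*R(h, 6))*d(-1*5, -3) = (-9/2*2)*(-10 - (-2)*5) = -9*(-10 - 2*(-5)) = -9*(-10 + 10) = -9*0 = 0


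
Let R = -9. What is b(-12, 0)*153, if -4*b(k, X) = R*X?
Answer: 0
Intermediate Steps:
b(k, X) = 9*X/4 (b(k, X) = -(-9)*X/4 = 9*X/4)
b(-12, 0)*153 = ((9/4)*0)*153 = 0*153 = 0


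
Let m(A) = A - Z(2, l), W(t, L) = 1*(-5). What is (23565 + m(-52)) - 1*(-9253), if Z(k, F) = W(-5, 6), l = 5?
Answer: 32771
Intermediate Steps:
W(t, L) = -5
Z(k, F) = -5
m(A) = 5 + A (m(A) = A - 1*(-5) = A + 5 = 5 + A)
(23565 + m(-52)) - 1*(-9253) = (23565 + (5 - 52)) - 1*(-9253) = (23565 - 47) + 9253 = 23518 + 9253 = 32771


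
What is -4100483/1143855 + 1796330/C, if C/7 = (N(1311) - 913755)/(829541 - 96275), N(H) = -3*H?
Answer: -125558174424510419/612326170890 ≈ -2.0505e+5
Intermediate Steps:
C = -1070636/122211 (C = 7*((-3*1311 - 913755)/(829541 - 96275)) = 7*((-3933 - 913755)/733266) = 7*(-917688*1/733266) = 7*(-152948/122211) = -1070636/122211 ≈ -8.7606)
-4100483/1143855 + 1796330/C = -4100483/1143855 + 1796330/(-1070636/122211) = -4100483*1/1143855 + 1796330*(-122211/1070636) = -4100483/1143855 - 109765642815/535318 = -125558174424510419/612326170890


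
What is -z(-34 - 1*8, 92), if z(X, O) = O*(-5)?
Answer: 460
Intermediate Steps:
z(X, O) = -5*O
-z(-34 - 1*8, 92) = -(-5)*92 = -1*(-460) = 460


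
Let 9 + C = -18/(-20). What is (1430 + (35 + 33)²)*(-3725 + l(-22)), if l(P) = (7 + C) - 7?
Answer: -113000937/5 ≈ -2.2600e+7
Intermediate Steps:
C = -81/10 (C = -9 - 18/(-20) = -9 - 18*(-1/20) = -9 + 9/10 = -81/10 ≈ -8.1000)
l(P) = -81/10 (l(P) = (7 - 81/10) - 7 = -11/10 - 7 = -81/10)
(1430 + (35 + 33)²)*(-3725 + l(-22)) = (1430 + (35 + 33)²)*(-3725 - 81/10) = (1430 + 68²)*(-37331/10) = (1430 + 4624)*(-37331/10) = 6054*(-37331/10) = -113000937/5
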